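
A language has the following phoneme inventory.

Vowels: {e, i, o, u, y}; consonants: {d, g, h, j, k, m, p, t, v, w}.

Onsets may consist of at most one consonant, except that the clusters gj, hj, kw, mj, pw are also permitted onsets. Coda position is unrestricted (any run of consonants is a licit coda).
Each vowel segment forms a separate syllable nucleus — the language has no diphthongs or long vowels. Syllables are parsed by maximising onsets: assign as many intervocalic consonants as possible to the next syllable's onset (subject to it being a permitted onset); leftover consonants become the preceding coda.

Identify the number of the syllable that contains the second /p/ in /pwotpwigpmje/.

2

The vowels are o, i, e — 3 nuclei, so 3 syllables.
σ1/σ2 boundary: /tpw/ splits as /t/ + /pw/ (/pw/ is the longest suffix that is a licit onset).
σ2/σ3 boundary: /gpmj/; trying suffixes from longest down, /mj/ is the first permitted one, so coda /gp/ | onset /mj/.
Putting it together: pwot.pwigp.mje.
The second /p/ is in the onset of syllable 2 (/pwigp/).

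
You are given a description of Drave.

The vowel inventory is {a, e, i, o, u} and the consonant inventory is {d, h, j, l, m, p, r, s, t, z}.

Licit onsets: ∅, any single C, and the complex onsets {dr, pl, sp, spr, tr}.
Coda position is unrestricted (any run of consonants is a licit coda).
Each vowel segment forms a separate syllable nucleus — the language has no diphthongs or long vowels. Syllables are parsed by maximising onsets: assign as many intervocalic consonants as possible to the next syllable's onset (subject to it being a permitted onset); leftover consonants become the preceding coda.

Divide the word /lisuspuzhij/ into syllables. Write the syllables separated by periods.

Nuclei (vowels): i, u, u, i → 4 syllables.
V1 /i/ – V2 /u/: just /s/ — single C goes to the following onset.
V2 /u/ – V3 /u/: cluster /sp/ — /sp/ is itself a permitted onset, so the whole cluster goes right; preceding coda = ∅.
V3 /u/ – V4 /i/: /zh/ splits as /z/ + /h/ (/h/ is the longest suffix that is a licit onset).

li.su.spuz.hij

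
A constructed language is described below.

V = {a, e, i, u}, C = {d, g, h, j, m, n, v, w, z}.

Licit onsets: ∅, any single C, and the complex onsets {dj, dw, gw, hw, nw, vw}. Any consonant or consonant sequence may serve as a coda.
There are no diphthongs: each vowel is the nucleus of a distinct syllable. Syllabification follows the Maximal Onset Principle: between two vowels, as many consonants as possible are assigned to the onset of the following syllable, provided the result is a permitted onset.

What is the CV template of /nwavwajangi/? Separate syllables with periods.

CCV.CCV.CVC.CV

The vowels are a, a, a, i — 4 nuclei, so 4 syllables.
Between /a/ (V1) and /a/ (V2): cluster /vw/ — /vw/ is itself a permitted onset, so the whole cluster goes right; preceding coda = ∅.
Between /a/ (V2) and /a/ (V3): just /j/ — single C goes to the following onset.
Between /a/ (V3) and /i/ (V4): /ng/; trying suffixes from longest down, /g/ is the first permitted one, so coda /n/ | onset /g/.
So the parse is nwa.vwa.jan.gi.
Mapping each syllable to C/V: /nwa/ → CCV, /vwa/ → CCV, /jan/ → CVC, /gi/ → CV.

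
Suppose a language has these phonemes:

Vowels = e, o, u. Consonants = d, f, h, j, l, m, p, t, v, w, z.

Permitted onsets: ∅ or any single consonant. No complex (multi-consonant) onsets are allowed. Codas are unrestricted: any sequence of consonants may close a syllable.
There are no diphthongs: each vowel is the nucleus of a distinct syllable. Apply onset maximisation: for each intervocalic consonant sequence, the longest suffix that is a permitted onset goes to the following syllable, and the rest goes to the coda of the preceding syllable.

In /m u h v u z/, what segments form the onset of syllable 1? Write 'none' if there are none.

m

Nuclei (vowels): u, u → 2 syllables.
V1 /u/ – V2 /u/: /hv/ splits as /h/ + /v/ (/v/ is the longest suffix that is a licit onset).
Syllabification: muh.vuz.
Syllable 1 is /muh/: onset /m/, nucleus /u/, coda /h/.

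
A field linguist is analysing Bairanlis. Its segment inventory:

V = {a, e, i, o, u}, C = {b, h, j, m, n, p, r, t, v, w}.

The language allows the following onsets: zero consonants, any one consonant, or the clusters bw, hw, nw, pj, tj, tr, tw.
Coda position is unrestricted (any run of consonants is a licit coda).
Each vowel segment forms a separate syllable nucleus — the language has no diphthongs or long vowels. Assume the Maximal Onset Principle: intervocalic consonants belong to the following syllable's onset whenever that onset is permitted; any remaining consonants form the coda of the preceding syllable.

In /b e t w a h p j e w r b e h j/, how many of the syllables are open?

1

The vowels are e, a, e, e — 4 nuclei, so 4 syllables.
/e…a/ gap (V1→V2): /tw/ is a licit onset in full, so it all attaches to the next syllable.
/a…e/ gap (V2→V3): /hpj/ splits as /h/ + /pj/ (/pj/ is the longest suffix that is a licit onset).
/e…e/ gap (V3→V4): /wrb/; trying suffixes from longest down, /b/ is the first permitted one, so coda /wr/ | onset /b/.
Syllabification: be.twah.pjewr.behj.
Classifying each syllable: /be/ (open), /twah/ (closed), /pjewr/ (closed), /behj/ (closed).
Open syllables: 1.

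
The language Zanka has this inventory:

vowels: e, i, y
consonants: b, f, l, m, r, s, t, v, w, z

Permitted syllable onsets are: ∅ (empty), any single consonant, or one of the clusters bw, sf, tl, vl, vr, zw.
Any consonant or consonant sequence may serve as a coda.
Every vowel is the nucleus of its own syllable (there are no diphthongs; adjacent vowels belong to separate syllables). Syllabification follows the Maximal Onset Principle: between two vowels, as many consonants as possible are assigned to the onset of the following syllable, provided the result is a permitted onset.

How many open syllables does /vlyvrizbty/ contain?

Nuclei (vowels): y, i, y → 3 syllables.
Between /y/ (V1) and /i/ (V2): cluster /vr/ — /vr/ is itself a permitted onset, so the whole cluster goes right; preceding coda = ∅.
Between /i/ (V2) and /y/ (V3): cluster /zbt/ — the longest permitted-onset suffix is /t/; onset = /t/, preceding coda = /zb/.
So the parse is vly.vrizb.ty.
Classifying each syllable: /vly/ (open), /vrizb/ (closed), /ty/ (open).
Open syllables: 2.

2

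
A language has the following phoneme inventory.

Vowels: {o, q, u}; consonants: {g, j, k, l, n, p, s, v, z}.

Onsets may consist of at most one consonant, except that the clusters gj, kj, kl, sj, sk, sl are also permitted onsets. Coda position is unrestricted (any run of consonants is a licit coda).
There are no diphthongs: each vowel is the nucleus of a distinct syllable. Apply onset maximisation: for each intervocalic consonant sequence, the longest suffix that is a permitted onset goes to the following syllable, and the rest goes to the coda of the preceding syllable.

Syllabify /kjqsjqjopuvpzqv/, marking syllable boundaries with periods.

Nuclei (vowels): q, q, o, u, q → 5 syllables.
σ1/σ2 boundary: /sj/ — entire cluster is a permitted onset → onset /sj/, coda ∅.
σ2/σ3 boundary: just /j/ — single C goes to the following onset.
σ3/σ4 boundary: /p/ → onset of the next syllable (single consonants are always licit onsets).
σ4/σ5 boundary: /vpz/; trying suffixes from longest down, /z/ is the first permitted one, so coda /vp/ | onset /z/.

kjq.sjq.jo.puvp.zqv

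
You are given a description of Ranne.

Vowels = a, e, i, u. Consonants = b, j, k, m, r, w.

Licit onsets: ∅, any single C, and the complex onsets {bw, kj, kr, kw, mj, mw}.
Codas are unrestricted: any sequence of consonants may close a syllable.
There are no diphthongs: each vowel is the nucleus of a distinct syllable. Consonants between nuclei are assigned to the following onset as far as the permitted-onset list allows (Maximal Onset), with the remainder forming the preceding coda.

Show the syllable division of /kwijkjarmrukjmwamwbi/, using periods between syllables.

Nuclei (vowels): i, a, u, a, i → 5 syllables.
V1 /i/ – V2 /a/: /jkj/; trying suffixes from longest down, /kj/ is the first permitted one, so coda /j/ | onset /kj/.
V2 /a/ – V3 /u/: /rmr/; trying suffixes from longest down, /r/ is the first permitted one, so coda /rm/ | onset /r/.
V3 /u/ – V4 /a/: /kjmw/; trying suffixes from longest down, /mw/ is the first permitted one, so coda /kj/ | onset /mw/.
V4 /a/ – V5 /i/: cluster /mwb/ — the longest permitted-onset suffix is /b/; onset = /b/, preceding coda = /mw/.

kwij.kjarm.rukj.mwamw.bi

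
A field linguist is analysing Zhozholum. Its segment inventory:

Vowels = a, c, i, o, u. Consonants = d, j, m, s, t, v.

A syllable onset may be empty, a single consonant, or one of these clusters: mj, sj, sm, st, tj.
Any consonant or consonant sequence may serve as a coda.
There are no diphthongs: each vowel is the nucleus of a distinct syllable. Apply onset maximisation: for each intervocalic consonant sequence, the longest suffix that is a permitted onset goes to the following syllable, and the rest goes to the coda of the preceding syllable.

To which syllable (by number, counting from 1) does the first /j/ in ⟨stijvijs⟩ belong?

1

The vowels are i, i — 2 nuclei, so 2 syllables.
V1 /i/ – V2 /i/: /jv/ splits as /j/ + /v/ (/v/ is the longest suffix that is a licit onset).
Result: stij.vijs.
The first /j/ is in the coda of syllable 1 (/stij/).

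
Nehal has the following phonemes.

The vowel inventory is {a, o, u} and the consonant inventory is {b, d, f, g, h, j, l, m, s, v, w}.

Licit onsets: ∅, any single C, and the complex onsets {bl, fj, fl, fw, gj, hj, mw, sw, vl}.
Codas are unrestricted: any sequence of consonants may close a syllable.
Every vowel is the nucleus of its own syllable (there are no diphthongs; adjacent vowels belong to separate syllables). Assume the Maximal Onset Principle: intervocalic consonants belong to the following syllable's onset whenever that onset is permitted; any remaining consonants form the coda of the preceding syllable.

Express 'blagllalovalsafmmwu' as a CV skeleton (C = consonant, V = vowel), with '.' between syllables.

Nuclei (vowels): a, a, o, a, a, u → 6 syllables.
/a…a/ gap (V1→V2): cluster /gll/ — the longest permitted-onset suffix is /l/; onset = /l/, preceding coda = /gl/.
/a…o/ gap (V2→V3): /l/ → onset of the next syllable (single consonants are always licit onsets).
/o…a/ gap (V3→V4): /v/ → onset of the next syllable (single consonants are always licit onsets).
/a…a/ gap (V4→V5): cluster /ls/ — the longest permitted-onset suffix is /s/; onset = /s/, preceding coda = /l/.
/a…u/ gap (V5→V6): /fmmw/ — longest licit onset from the right is /mw/, leaving /fm/ as coda.
Syllabification: blagl.la.lo.val.safm.mwu.
Mapping each syllable to C/V: /blagl/ → CCVCC, /la/ → CV, /lo/ → CV, /val/ → CVC, /safm/ → CVCC, /mwu/ → CCV.

CCVCC.CV.CV.CVC.CVCC.CCV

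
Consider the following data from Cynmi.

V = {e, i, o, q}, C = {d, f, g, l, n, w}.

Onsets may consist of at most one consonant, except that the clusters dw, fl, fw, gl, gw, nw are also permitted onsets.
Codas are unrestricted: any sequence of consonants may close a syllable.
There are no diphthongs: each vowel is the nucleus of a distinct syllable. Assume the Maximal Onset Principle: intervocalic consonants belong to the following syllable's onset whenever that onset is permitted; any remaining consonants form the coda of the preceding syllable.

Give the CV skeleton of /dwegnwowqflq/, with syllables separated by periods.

CCVC.CCV.CV.CCV

Nuclei (vowels): e, o, q, q → 4 syllables.
/e…o/ gap (V1→V2): /gnw/ — longest licit onset from the right is /nw/, leaving /g/ as coda.
/o…q/ gap (V2→V3): /w/ → onset of the next syllable (single consonants are always licit onsets).
/q…q/ gap (V3→V4): /fl/ is a licit onset in full, so it all attaches to the next syllable.
Result: dweg.nwo.wq.flq.
Mapping each syllable to C/V: /dweg/ → CCVC, /nwo/ → CCV, /wq/ → CV, /flq/ → CCV.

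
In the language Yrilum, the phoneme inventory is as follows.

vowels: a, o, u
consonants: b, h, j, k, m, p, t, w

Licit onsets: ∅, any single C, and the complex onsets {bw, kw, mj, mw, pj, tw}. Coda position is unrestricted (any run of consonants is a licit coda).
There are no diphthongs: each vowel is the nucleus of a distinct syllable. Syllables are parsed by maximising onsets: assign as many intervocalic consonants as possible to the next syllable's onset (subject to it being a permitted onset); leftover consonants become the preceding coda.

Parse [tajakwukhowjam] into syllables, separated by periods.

ta.ja.kwuk.how.jam

The vowels are a, a, u, o, a — 5 nuclei, so 5 syllables.
/a…a/ gap (V1→V2): /j/ is a single consonant, so it becomes the next onset.
/a…u/ gap (V2→V3): cluster /kw/ — /kw/ is itself a permitted onset, so the whole cluster goes right; preceding coda = ∅.
/u…o/ gap (V3→V4): /kh/ — longest licit onset from the right is /h/, leaving /k/ as coda.
/o…a/ gap (V4→V5): /wj/ splits as /w/ + /j/ (/j/ is the longest suffix that is a licit onset).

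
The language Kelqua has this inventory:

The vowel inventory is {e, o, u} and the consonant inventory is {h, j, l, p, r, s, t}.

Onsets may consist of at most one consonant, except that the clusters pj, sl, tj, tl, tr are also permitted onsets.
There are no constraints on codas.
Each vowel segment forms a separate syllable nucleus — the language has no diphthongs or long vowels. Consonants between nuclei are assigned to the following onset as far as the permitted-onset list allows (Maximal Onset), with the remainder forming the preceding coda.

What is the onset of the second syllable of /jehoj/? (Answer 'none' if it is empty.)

Nuclei (vowels): e, o → 2 syllables.
σ1/σ2 boundary: just /h/ — single C goes to the following onset.
Putting it together: je.hoj.
Syllable 2 is /hoj/: onset /h/, nucleus /o/, coda /j/.

h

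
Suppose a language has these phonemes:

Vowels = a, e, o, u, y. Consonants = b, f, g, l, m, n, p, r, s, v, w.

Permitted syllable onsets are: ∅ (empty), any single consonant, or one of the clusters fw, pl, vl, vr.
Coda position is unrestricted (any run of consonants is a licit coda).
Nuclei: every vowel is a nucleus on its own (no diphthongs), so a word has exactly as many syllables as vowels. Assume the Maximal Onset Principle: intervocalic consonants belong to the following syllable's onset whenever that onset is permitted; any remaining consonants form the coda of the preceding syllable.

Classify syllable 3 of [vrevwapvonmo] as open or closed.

Nuclei (vowels): e, a, o, o → 4 syllables.
/e…a/ gap (V1→V2): /vw/ — longest licit onset from the right is /w/, leaving /v/ as coda.
/a…o/ gap (V2→V3): /pv/; trying suffixes from longest down, /v/ is the first permitted one, so coda /p/ | onset /v/.
/o…o/ gap (V3→V4): /nm/ splits as /n/ + /m/ (/m/ is the longest suffix that is a licit onset).
So the parse is vrev.wap.von.mo.
Syllable 3 is /von/ with coda /n/, so it is closed.

closed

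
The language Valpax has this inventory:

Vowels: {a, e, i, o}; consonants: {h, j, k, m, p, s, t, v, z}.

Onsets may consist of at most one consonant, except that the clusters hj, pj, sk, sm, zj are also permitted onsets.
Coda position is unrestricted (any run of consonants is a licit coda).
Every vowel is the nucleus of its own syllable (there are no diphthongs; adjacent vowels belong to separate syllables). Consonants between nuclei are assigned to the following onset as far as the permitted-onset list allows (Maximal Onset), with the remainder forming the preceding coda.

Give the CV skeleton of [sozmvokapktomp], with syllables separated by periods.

The vowels are o, o, a, o — 4 nuclei, so 4 syllables.
σ1/σ2 boundary: cluster /zmv/ — the longest permitted-onset suffix is /v/; onset = /v/, preceding coda = /zm/.
σ2/σ3 boundary: /k/ → onset of the next syllable (single consonants are always licit onsets).
σ3/σ4 boundary: /pkt/; trying suffixes from longest down, /t/ is the first permitted one, so coda /pk/ | onset /t/.
Syllabification: sozm.vo.kapk.tomp.
Mapping each syllable to C/V: /sozm/ → CVCC, /vo/ → CV, /kapk/ → CVCC, /tomp/ → CVCC.

CVCC.CV.CVCC.CVCC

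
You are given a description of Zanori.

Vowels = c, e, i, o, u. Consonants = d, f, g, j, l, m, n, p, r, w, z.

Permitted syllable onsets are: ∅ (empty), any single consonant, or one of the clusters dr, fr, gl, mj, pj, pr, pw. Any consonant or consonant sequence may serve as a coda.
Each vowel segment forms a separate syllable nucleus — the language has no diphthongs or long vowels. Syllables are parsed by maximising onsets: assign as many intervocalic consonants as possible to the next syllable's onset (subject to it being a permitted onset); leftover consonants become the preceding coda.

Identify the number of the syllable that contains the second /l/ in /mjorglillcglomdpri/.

The vowels are o, i, c, o, i — 5 nuclei, so 5 syllables.
Between /o/ (V1) and /i/ (V2): /rgl/ — longest licit onset from the right is /gl/, leaving /r/ as coda.
Between /i/ (V2) and /c/ (V3): /ll/; trying suffixes from longest down, /l/ is the first permitted one, so coda /l/ | onset /l/.
Between /c/ (V3) and /o/ (V4): /gl/ — entire cluster is a permitted onset → onset /gl/, coda ∅.
Between /o/ (V4) and /i/ (V5): /mdpr/ splits as /md/ + /pr/ (/pr/ is the longest suffix that is a licit onset).
So the parse is mjor.glil.lc.glomd.pri.
The second /l/ is in the coda of syllable 2 (/glil/).

2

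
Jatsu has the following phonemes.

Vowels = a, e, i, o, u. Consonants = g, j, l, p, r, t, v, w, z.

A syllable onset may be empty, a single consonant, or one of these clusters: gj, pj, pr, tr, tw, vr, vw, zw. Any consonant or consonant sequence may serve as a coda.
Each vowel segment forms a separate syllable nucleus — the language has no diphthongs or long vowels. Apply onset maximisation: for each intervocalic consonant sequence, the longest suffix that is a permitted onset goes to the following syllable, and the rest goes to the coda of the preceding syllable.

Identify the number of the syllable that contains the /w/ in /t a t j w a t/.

2

The vowels are a, a — 2 nuclei, so 2 syllables.
V1 /a/ – V2 /a/: cluster /tjw/ — the longest permitted-onset suffix is /w/; onset = /w/, preceding coda = /tj/.
So the parse is tatj.wat.
The /w/ is in the onset of syllable 2 (/wat/).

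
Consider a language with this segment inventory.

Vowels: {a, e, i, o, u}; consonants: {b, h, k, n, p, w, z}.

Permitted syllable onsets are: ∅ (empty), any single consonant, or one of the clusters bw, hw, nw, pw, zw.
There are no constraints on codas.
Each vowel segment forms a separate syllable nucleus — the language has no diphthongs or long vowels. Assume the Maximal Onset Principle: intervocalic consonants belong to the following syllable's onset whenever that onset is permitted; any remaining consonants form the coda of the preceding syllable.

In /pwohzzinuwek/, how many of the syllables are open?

2

Nuclei (vowels): o, i, u, e → 4 syllables.
σ1/σ2 boundary: cluster /hzz/ — the longest permitted-onset suffix is /z/; onset = /z/, preceding coda = /hz/.
σ2/σ3 boundary: just /n/ — single C goes to the following onset.
σ3/σ4 boundary: /w/ → onset of the next syllable (single consonants are always licit onsets).
Result: pwohz.zi.nu.wek.
Classifying each syllable: /pwohz/ (closed), /zi/ (open), /nu/ (open), /wek/ (closed).
Open syllables: 2.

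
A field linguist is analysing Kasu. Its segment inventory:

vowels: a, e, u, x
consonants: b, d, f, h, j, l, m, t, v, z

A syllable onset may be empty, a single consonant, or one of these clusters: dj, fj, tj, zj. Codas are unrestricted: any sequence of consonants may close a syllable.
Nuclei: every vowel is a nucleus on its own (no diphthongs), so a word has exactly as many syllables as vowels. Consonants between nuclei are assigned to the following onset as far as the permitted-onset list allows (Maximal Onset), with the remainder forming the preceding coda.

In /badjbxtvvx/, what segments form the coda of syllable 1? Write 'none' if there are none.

Vowels present: a, x, x; each is a nucleus, giving 3 syllables.
/a…x/ gap (V1→V2): cluster /djb/ — the longest permitted-onset suffix is /b/; onset = /b/, preceding coda = /dj/.
/x…x/ gap (V2→V3): /tvv/; trying suffixes from longest down, /v/ is the first permitted one, so coda /tv/ | onset /v/.
Result: badj.bxtv.vx.
Syllable 1 is /badj/: onset /b/, nucleus /a/, coda /dj/.

dj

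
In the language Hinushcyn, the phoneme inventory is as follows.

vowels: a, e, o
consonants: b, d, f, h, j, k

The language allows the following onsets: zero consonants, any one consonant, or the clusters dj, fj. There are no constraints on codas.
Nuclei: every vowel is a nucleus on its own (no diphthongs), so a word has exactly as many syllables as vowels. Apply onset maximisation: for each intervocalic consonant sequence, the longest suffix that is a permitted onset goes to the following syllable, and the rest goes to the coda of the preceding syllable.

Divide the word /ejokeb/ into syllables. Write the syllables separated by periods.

e.jo.keb

Nuclei (vowels): e, o, e → 3 syllables.
Between /e/ (V1) and /o/ (V2): /j/ is a single consonant, so it becomes the next onset.
Between /o/ (V2) and /e/ (V3): /k/ is a single consonant, so it becomes the next onset.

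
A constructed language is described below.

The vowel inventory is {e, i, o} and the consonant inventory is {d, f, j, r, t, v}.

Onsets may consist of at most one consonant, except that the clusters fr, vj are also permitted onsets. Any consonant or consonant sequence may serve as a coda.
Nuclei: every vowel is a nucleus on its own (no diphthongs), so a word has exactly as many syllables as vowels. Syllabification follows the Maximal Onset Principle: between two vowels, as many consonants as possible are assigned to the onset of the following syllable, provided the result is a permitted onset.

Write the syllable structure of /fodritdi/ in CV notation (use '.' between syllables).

The vowels are o, i, i — 3 nuclei, so 3 syllables.
V1 /o/ – V2 /i/: /dr/ — longest licit onset from the right is /r/, leaving /d/ as coda.
V2 /i/ – V3 /i/: /td/; trying suffixes from longest down, /d/ is the first permitted one, so coda /t/ | onset /d/.
Syllabification: fod.rit.di.
Mapping each syllable to C/V: /fod/ → CVC, /rit/ → CVC, /di/ → CV.

CVC.CVC.CV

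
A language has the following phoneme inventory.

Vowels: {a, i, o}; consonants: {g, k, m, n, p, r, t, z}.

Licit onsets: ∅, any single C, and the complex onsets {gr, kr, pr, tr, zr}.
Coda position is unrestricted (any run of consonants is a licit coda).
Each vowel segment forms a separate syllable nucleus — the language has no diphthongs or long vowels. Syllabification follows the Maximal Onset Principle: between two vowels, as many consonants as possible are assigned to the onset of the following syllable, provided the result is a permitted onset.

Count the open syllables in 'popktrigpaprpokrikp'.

Vowels present: o, i, a, o, i; each is a nucleus, giving 5 syllables.
V1 /o/ – V2 /i/: /pktr/ splits as /pk/ + /tr/ (/tr/ is the longest suffix that is a licit onset).
V2 /i/ – V3 /a/: /gp/ splits as /g/ + /p/ (/p/ is the longest suffix that is a licit onset).
V3 /a/ – V4 /o/: /prp/ splits as /pr/ + /p/ (/p/ is the longest suffix that is a licit onset).
V4 /o/ – V5 /i/: cluster /kr/ — /kr/ is itself a permitted onset, so the whole cluster goes right; preceding coda = ∅.
So the parse is popk.trig.papr.po.krikp.
Classifying each syllable: /popk/ (closed), /trig/ (closed), /papr/ (closed), /po/ (open), /krikp/ (closed).
Open syllables: 1.

1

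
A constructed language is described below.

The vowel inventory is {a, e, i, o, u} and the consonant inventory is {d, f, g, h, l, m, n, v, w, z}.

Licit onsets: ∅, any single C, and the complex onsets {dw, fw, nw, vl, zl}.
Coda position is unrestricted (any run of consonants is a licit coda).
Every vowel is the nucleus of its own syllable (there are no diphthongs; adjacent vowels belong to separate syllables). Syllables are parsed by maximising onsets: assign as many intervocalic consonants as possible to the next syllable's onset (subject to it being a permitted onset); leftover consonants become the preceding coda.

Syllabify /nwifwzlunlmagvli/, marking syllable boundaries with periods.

The vowels are i, u, a, i — 4 nuclei, so 4 syllables.
/i…u/ gap (V1→V2): /fwzl/ splits as /fw/ + /zl/ (/zl/ is the longest suffix that is a licit onset).
/u…a/ gap (V2→V3): cluster /nlm/ — the longest permitted-onset suffix is /m/; onset = /m/, preceding coda = /nl/.
/a…i/ gap (V3→V4): /gvl/; trying suffixes from longest down, /vl/ is the first permitted one, so coda /g/ | onset /vl/.

nwifw.zlunl.mag.vli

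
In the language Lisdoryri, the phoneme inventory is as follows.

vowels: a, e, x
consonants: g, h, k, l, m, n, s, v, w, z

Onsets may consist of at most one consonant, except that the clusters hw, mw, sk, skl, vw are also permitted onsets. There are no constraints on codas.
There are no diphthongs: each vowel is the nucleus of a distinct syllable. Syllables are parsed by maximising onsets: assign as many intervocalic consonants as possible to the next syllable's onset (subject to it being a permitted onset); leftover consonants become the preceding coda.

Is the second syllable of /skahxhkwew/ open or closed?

closed

Vowels present: a, x, e; each is a nucleus, giving 3 syllables.
V1 /a/ – V2 /x/: just /h/ — single C goes to the following onset.
V2 /x/ – V3 /e/: /hkw/; trying suffixes from longest down, /w/ is the first permitted one, so coda /hk/ | onset /w/.
So the parse is ska.hxhk.wew.
Syllable 2 is /hxhk/ with coda /hk/, so it is closed.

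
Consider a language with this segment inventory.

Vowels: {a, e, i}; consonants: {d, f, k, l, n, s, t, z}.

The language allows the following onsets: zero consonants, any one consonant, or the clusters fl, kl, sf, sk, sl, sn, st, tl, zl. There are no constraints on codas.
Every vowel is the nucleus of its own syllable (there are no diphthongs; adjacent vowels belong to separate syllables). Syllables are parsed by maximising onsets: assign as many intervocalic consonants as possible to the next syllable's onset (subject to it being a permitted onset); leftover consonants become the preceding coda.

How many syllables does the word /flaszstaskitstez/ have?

4

Nuclei (vowels): a, a, i, e → 4 syllables.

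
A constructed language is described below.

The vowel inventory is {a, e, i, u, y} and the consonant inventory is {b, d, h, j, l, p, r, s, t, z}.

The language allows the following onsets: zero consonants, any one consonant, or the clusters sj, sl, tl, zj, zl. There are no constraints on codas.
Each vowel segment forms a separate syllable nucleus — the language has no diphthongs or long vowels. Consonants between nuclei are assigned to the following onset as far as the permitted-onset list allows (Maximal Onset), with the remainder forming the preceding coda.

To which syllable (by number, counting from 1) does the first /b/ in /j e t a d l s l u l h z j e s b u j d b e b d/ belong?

Vowels present: e, a, u, e, u, e; each is a nucleus, giving 6 syllables.
V1 /e/ – V2 /a/: /t/ → onset of the next syllable (single consonants are always licit onsets).
V2 /a/ – V3 /u/: /dlsl/ — longest licit onset from the right is /sl/, leaving /dl/ as coda.
V3 /u/ – V4 /e/: /lhzj/ splits as /lh/ + /zj/ (/zj/ is the longest suffix that is a licit onset).
V4 /e/ – V5 /u/: /sb/ — longest licit onset from the right is /b/, leaving /s/ as coda.
V5 /u/ – V6 /e/: /jdb/; trying suffixes from longest down, /b/ is the first permitted one, so coda /jd/ | onset /b/.
So the parse is je.tadl.slulh.zjes.bujd.bebd.
The first /b/ is in the onset of syllable 5 (/bujd/).

5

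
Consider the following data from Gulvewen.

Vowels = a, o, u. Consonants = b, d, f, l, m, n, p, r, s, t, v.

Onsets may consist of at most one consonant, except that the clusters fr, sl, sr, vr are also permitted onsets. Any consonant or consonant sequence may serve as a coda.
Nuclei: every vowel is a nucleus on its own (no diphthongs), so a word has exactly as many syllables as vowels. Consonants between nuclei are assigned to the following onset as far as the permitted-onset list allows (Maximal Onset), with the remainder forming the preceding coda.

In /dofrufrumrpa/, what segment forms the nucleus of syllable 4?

Vowels present: o, u, u, a; each is a nucleus, giving 4 syllables.
The fourth nucleus (vowel 4 from the left) is /a/.

a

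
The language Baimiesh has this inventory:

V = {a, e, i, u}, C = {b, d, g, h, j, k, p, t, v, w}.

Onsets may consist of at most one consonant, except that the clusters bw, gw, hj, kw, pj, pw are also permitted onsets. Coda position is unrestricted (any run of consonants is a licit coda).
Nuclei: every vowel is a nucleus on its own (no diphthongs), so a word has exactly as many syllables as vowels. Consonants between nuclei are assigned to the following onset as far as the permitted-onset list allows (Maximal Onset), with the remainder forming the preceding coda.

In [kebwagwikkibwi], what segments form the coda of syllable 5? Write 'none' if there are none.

none

Nuclei (vowels): e, a, i, i, i → 5 syllables.
/e…a/ gap (V1→V2): cluster /bw/ — /bw/ is itself a permitted onset, so the whole cluster goes right; preceding coda = ∅.
/a…i/ gap (V2→V3): /gw/ — entire cluster is a permitted onset → onset /gw/, coda ∅.
/i…i/ gap (V3→V4): /kk/ — longest licit onset from the right is /k/, leaving /k/ as coda.
/i…i/ gap (V4→V5): /bw/ — entire cluster is a permitted onset → onset /bw/, coda ∅.
Result: ke.bwa.gwik.ki.bwi.
Syllable 5 is /bwi/: onset /bw/, nucleus /i/, coda ∅.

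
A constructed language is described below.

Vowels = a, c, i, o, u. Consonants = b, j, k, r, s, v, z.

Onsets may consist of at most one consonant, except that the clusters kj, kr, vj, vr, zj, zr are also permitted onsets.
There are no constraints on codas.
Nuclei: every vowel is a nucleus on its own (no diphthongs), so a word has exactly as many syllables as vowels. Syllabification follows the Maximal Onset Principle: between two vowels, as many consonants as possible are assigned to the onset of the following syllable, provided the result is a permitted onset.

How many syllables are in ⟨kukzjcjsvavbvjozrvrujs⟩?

The vowels are u, c, a, o, u — 5 nuclei, so 5 syllables.

5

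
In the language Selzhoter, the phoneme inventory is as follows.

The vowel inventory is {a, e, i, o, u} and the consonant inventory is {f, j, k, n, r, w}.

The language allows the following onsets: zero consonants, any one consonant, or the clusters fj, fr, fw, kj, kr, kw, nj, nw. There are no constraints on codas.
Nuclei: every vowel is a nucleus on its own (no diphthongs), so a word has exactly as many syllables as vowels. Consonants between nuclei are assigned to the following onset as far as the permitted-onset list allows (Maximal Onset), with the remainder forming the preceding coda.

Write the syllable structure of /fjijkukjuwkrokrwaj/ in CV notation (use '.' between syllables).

CCVC.CV.CCVC.CCVCC.CVC

The vowels are i, u, u, o, a — 5 nuclei, so 5 syllables.
Between /i/ (V1) and /u/ (V2): cluster /jk/ — the longest permitted-onset suffix is /k/; onset = /k/, preceding coda = /j/.
Between /u/ (V2) and /u/ (V3): cluster /kj/ — /kj/ is itself a permitted onset, so the whole cluster goes right; preceding coda = ∅.
Between /u/ (V3) and /o/ (V4): /wkr/; trying suffixes from longest down, /kr/ is the first permitted one, so coda /w/ | onset /kr/.
Between /o/ (V4) and /a/ (V5): /krw/ — longest licit onset from the right is /w/, leaving /kr/ as coda.
Result: fjij.ku.kjuw.krokr.waj.
Mapping each syllable to C/V: /fjij/ → CCVC, /ku/ → CV, /kjuw/ → CCVC, /krokr/ → CCVCC, /waj/ → CVC.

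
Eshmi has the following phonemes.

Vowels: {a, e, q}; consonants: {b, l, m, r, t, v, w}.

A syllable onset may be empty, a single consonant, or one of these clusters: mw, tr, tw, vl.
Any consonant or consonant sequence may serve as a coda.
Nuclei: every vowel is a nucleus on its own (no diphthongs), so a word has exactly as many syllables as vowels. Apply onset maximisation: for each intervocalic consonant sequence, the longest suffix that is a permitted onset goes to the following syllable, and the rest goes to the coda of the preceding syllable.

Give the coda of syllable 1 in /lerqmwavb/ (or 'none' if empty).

Vowels present: e, q, a; each is a nucleus, giving 3 syllables.
V1 /e/ – V2 /q/: just /r/ — single C goes to the following onset.
V2 /q/ – V3 /a/: cluster /mw/ — /mw/ is itself a permitted onset, so the whole cluster goes right; preceding coda = ∅.
Putting it together: le.rq.mwavb.
Syllable 1 is /le/: onset /l/, nucleus /e/, coda ∅.

none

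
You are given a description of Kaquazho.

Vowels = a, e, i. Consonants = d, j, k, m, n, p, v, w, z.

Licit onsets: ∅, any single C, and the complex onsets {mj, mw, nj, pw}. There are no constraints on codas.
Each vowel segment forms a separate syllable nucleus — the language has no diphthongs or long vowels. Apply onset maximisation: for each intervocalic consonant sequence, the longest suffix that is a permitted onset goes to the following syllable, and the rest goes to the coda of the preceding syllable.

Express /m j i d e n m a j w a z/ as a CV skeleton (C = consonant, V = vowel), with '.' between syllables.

CCV.CVC.CVC.CVC

The vowels are i, e, a, a — 4 nuclei, so 4 syllables.
Between /i/ (V1) and /e/ (V2): just /d/ — single C goes to the following onset.
Between /e/ (V2) and /a/ (V3): cluster /nm/ — the longest permitted-onset suffix is /m/; onset = /m/, preceding coda = /n/.
Between /a/ (V3) and /a/ (V4): /jw/ splits as /j/ + /w/ (/w/ is the longest suffix that is a licit onset).
So the parse is mji.den.maj.waz.
Mapping each syllable to C/V: /mji/ → CCV, /den/ → CVC, /maj/ → CVC, /waz/ → CVC.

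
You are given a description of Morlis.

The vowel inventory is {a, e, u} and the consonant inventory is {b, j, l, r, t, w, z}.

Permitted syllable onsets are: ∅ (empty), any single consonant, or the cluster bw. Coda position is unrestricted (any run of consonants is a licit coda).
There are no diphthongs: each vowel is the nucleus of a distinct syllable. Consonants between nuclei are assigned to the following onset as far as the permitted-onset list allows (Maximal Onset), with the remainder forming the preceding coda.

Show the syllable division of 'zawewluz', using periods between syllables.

za.wew.luz

Nuclei (vowels): a, e, u → 3 syllables.
/a…e/ gap (V1→V2): /w/ is a single consonant, so it becomes the next onset.
/e…u/ gap (V2→V3): cluster /wl/ — the longest permitted-onset suffix is /l/; onset = /l/, preceding coda = /w/.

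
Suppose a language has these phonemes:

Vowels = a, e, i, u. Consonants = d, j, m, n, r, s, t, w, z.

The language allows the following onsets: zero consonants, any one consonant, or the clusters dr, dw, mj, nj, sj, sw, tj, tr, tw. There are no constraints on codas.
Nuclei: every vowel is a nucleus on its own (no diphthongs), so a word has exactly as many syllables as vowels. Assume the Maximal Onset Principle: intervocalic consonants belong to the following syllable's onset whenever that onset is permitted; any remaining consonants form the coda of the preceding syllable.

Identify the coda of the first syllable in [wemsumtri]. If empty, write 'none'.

m

The vowels are e, u, i — 3 nuclei, so 3 syllables.
V1 /e/ – V2 /u/: /ms/; trying suffixes from longest down, /s/ is the first permitted one, so coda /m/ | onset /s/.
V2 /u/ – V3 /i/: cluster /mtr/ — the longest permitted-onset suffix is /tr/; onset = /tr/, preceding coda = /m/.
Result: wem.sum.tri.
Syllable 1 is /wem/: onset /w/, nucleus /e/, coda /m/.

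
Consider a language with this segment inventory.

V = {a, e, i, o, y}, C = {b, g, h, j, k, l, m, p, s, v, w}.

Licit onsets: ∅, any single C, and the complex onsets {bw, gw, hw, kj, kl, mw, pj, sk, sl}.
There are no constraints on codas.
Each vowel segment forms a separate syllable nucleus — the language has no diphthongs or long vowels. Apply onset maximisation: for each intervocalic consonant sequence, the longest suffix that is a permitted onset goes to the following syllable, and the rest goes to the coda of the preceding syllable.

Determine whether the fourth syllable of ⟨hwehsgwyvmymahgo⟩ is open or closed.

Vowels present: e, y, y, a, o; each is a nucleus, giving 5 syllables.
V1 /e/ – V2 /y/: /hsgw/; trying suffixes from longest down, /gw/ is the first permitted one, so coda /hs/ | onset /gw/.
V2 /y/ – V3 /y/: /vm/ splits as /v/ + /m/ (/m/ is the longest suffix that is a licit onset).
V3 /y/ – V4 /a/: just /m/ — single C goes to the following onset.
V4 /a/ – V5 /o/: /hg/ splits as /h/ + /g/ (/g/ is the longest suffix that is a licit onset).
Syllabification: hwehs.gwyv.my.mah.go.
Syllable 4 is /mah/ with coda /h/, so it is closed.

closed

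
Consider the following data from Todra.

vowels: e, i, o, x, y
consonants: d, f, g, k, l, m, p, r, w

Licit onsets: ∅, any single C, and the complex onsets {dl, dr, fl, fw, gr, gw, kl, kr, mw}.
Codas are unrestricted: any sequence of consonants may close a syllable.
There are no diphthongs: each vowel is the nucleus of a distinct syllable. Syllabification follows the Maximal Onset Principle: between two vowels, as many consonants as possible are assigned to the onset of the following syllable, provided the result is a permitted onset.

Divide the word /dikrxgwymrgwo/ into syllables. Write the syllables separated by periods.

di.krx.gwymr.gwo

Vowels present: i, x, y, o; each is a nucleus, giving 4 syllables.
/i…x/ gap (V1→V2): /kr/ — entire cluster is a permitted onset → onset /kr/, coda ∅.
/x…y/ gap (V2→V3): cluster /gw/ — /gw/ is itself a permitted onset, so the whole cluster goes right; preceding coda = ∅.
/y…o/ gap (V3→V4): /mrgw/ splits as /mr/ + /gw/ (/gw/ is the longest suffix that is a licit onset).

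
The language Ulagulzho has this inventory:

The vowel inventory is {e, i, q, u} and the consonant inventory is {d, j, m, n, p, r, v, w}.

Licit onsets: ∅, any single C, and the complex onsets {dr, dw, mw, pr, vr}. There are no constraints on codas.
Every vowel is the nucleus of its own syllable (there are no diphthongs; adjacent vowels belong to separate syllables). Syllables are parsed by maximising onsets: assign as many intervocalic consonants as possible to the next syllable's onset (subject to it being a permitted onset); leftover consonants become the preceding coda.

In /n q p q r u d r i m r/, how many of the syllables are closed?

1

Vowels present: q, q, u, i; each is a nucleus, giving 4 syllables.
/q…q/ gap (V1→V2): /p/ → onset of the next syllable (single consonants are always licit onsets).
/q…u/ gap (V2→V3): /r/ → onset of the next syllable (single consonants are always licit onsets).
/u…i/ gap (V3→V4): cluster /dr/ — /dr/ is itself a permitted onset, so the whole cluster goes right; preceding coda = ∅.
So the parse is nq.pq.ru.drimr.
Classifying each syllable: /nq/ (open), /pq/ (open), /ru/ (open), /drimr/ (closed).
Closed syllables: 1.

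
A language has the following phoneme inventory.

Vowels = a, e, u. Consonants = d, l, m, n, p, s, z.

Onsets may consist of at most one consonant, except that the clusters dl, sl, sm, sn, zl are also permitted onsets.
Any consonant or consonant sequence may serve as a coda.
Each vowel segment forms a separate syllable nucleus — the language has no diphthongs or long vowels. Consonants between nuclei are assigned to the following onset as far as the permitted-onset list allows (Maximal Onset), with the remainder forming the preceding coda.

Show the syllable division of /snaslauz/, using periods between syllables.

The vowels are a, a, u — 3 nuclei, so 3 syllables.
V1 /a/ – V2 /a/: /sl/ is a licit onset in full, so it all attaches to the next syllable.
V2 /a/ – V3 /u/: no consonants, so the boundary falls immediately after /a/.

sna.sla.uz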